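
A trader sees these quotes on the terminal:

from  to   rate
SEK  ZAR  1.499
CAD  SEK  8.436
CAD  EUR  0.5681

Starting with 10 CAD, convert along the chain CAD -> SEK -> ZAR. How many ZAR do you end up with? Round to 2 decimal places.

10 CAD × 8.436 = 84.36 SEK
84.36 SEK × 1.499 = 126.45564 ZAR

126.46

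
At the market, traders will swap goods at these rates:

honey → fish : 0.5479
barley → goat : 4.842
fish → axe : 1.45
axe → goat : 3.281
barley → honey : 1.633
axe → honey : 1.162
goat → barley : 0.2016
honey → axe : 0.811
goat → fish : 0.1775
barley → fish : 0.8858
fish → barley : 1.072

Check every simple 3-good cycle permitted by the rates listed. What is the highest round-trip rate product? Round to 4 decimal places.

0.9591

fish→barley→honey→fish: 1.072 × 1.633 × 0.5479 = 0.95914
fish→axe→honey→fish: 1.45 × 1.162 × 0.5479 = 0.92316
fish→barley→goat→fish: 1.072 × 4.842 × 0.1775 = 0.92134
fish→axe→goat→fish: 1.45 × 3.281 × 0.1775 = 0.84445
Maximum is fish→barley→honey→fish at 0.9591; no arbitrage — every cycle loses value.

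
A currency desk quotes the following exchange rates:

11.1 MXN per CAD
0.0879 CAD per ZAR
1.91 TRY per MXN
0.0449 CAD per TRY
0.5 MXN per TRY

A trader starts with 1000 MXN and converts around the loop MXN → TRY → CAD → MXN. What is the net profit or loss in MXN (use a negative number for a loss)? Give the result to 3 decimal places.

-48.075

1000 MXN × 1.91 = 1910 TRY
1910 TRY × 0.0449 = 85.759 CAD
85.759 CAD × 11.1 = 951.9249 MXN
Net change: 951.9249 − 1000 = -48.0751 MXN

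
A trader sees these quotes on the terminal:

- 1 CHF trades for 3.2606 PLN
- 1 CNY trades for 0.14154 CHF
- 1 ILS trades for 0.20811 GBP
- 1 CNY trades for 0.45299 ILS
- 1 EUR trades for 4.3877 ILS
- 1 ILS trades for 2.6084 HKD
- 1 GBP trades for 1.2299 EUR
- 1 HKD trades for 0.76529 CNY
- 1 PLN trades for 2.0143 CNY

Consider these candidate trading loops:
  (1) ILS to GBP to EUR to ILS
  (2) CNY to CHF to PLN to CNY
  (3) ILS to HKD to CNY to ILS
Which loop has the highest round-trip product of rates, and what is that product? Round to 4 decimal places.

(1) 0.20811 × 1.2299 × 4.3877 = 1.12305
(2) 0.14154 × 3.2606 × 2.0143 = 0.92961
(3) 2.6084 × 0.76529 × 0.45299 = 0.90425
Highest is cycle (1) at 1.1231 (>1, arbitrage).

1.1231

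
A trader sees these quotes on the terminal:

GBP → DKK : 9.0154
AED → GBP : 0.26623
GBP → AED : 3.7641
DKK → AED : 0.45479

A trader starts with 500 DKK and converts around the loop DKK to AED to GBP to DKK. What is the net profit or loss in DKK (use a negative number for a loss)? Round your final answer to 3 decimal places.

45.787

500 DKK × 0.45479 = 227.395 AED
227.395 AED × 0.26623 = 60.53937085 GBP
60.53937085 GBP × 9.0154 = 545.78664396109 DKK
Net change: 545.78664396109 − 500 = 45.78664396109 DKK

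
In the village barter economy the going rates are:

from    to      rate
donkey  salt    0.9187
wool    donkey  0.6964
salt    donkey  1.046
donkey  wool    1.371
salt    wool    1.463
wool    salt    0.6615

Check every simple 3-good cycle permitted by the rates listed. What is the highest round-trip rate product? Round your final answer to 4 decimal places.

0.9486

salt→donkey→wool→salt: 1.046 × 1.371 × 0.6615 = 0.94863
salt→wool→donkey→salt: 1.463 × 0.6964 × 0.9187 = 0.93600
Maximum is salt→donkey→wool→salt at 0.9486; no arbitrage — every cycle loses value.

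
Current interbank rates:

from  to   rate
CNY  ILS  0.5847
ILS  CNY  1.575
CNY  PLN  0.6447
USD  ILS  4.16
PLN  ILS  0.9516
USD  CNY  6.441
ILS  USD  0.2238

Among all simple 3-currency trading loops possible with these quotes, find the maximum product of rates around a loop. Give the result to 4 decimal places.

0.9663

PLN→ILS→CNY→PLN: 0.9516 × 1.575 × 0.6447 = 0.96626
ILS→USD→CNY→ILS: 0.2238 × 6.441 × 0.5847 = 0.84284
Maximum is PLN→ILS→CNY→PLN at 0.9663; no arbitrage — every cycle loses value.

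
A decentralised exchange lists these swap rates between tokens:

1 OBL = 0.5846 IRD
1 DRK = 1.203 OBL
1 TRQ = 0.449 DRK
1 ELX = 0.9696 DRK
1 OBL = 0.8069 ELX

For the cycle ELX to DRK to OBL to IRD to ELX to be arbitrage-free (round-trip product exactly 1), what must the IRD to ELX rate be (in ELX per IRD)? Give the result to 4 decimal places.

1.4665

Known legs of the cycle: 0.9696 × 1.203 × 0.5846 = 0.68189427648
For no arbitrage the full-cycle product must be 1, so the missing rate is 1 / 0.68189427648 ≈ 1.466503.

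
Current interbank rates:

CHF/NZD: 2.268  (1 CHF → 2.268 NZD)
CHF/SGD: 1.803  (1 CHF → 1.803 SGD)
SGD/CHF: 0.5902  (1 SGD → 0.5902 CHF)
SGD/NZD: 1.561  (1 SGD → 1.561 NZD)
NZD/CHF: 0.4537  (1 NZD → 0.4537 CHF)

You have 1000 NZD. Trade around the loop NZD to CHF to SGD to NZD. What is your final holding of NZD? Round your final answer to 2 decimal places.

1276.93

1000 NZD × 0.4537 = 453.7 CHF
453.7 CHF × 1.803 = 818.0211 SGD
818.0211 SGD × 1.561 = 1276.9309371 NZD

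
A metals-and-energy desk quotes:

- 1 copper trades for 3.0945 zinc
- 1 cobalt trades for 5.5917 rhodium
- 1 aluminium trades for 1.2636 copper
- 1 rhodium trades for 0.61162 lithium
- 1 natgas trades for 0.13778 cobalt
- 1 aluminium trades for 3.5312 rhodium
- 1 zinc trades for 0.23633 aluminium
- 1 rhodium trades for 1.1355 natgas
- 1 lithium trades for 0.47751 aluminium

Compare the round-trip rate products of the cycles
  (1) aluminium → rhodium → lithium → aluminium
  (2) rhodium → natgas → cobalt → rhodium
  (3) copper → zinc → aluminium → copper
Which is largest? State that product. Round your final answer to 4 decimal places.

1.0313

(1) 3.5312 × 0.61162 × 0.47751 = 1.03130
(2) 1.1355 × 0.13778 × 5.5917 = 0.87482
(3) 3.0945 × 0.23633 × 1.2636 = 0.92410
Highest is cycle (1) at 1.0313 (>1, arbitrage).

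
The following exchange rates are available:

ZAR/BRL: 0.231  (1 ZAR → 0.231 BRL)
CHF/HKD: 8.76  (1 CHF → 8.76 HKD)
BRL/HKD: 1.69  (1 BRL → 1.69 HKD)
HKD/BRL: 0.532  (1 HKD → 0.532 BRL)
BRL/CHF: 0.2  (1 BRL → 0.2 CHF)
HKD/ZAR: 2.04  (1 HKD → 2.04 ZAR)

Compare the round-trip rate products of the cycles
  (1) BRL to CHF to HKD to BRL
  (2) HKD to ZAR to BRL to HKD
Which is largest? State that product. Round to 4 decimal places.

0.9321

(1) 0.2 × 8.76 × 0.532 = 0.93206
(2) 2.04 × 0.231 × 1.69 = 0.79640
Highest is cycle (1) at 0.9321 (≤1, no arbitrage).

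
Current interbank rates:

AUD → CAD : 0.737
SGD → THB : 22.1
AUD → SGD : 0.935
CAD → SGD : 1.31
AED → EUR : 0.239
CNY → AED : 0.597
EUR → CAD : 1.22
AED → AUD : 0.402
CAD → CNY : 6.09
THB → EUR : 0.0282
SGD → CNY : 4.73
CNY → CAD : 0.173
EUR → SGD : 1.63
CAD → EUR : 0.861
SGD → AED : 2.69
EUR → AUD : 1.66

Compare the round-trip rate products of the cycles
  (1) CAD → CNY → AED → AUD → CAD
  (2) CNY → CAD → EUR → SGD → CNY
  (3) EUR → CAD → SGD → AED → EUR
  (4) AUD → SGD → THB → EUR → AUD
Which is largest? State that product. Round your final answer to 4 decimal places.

(1) 6.09 × 0.597 × 0.402 × 0.737 = 1.07717
(2) 0.173 × 0.861 × 1.63 × 4.73 = 1.14841
(3) 1.22 × 1.31 × 2.69 × 0.239 = 1.02750
(4) 0.935 × 22.1 × 0.0282 × 1.66 = 0.96730
Highest is cycle (2) at 1.1484 (>1, arbitrage).

1.1484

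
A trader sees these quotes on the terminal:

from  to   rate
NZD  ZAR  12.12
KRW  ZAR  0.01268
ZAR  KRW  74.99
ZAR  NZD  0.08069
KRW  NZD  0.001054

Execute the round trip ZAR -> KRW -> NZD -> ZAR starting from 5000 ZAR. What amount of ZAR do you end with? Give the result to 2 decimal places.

5000 ZAR × 74.99 = 374950 KRW
374950 KRW × 0.001054 = 395.1973 NZD
395.1973 NZD × 12.12 = 4789.791276 ZAR

4789.79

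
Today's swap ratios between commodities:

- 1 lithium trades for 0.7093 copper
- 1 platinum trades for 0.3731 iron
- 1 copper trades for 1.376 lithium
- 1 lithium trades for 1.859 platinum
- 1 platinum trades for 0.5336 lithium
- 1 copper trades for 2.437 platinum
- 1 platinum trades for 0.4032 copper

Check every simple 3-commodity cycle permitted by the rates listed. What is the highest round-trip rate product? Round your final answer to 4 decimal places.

lithium→platinum→copper→lithium: 1.859 × 0.4032 × 1.376 = 1.03138
lithium→copper→platinum→lithium: 0.7093 × 2.437 × 0.5336 = 0.92236
Maximum is lithium→platinum→copper→lithium at 1.0314; arbitrage exists.

1.0314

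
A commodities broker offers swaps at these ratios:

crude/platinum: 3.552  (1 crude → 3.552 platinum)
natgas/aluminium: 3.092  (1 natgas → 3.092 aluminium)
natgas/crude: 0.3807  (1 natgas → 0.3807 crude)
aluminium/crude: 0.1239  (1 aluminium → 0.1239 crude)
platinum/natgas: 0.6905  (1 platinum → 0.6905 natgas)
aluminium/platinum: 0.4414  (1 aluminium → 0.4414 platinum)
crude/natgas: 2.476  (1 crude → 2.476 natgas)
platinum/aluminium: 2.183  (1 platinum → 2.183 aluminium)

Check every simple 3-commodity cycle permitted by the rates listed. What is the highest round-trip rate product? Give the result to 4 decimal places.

0.9607

crude→platinum→aluminium→crude: 3.552 × 2.183 × 0.1239 = 0.96072
crude→natgas→aluminium→crude: 2.476 × 3.092 × 0.1239 = 0.94855
natgas→aluminium→platinum→natgas: 3.092 × 0.4414 × 0.6905 = 0.94240
crude→platinum→natgas→crude: 3.552 × 0.6905 × 0.3807 = 0.93373
Maximum is crude→platinum→aluminium→crude at 0.9607; no arbitrage — every cycle loses value.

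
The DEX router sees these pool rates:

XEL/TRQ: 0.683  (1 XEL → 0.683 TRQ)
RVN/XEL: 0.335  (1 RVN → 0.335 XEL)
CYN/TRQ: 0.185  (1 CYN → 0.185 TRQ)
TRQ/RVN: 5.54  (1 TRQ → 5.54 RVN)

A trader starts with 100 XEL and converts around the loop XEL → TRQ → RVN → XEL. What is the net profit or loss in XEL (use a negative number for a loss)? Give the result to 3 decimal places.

26.758

100 XEL × 0.683 = 68.3 TRQ
68.3 TRQ × 5.54 = 378.382 RVN
378.382 RVN × 0.335 = 126.75797 XEL
Net change: 126.75797 − 100 = 26.75797 XEL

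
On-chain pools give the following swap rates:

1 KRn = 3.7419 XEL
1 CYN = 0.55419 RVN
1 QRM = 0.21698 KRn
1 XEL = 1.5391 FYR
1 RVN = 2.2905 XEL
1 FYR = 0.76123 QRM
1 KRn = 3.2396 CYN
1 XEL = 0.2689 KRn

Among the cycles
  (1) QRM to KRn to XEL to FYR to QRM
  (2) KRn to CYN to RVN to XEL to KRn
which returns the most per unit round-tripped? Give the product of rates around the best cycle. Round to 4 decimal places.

(1) 0.21698 × 3.7419 × 1.5391 × 0.76123 = 0.95125
(2) 3.2396 × 0.55419 × 2.2905 × 0.2689 = 1.10579
Highest is cycle (2) at 1.1058 (>1, arbitrage).

1.1058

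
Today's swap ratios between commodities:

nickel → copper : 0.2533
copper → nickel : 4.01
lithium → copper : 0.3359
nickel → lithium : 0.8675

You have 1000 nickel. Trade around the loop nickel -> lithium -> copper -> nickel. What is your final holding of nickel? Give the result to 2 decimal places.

1168.49

1000 nickel × 0.8675 = 867.5 lithium
867.5 lithium × 0.3359 = 291.39325 copper
291.39325 copper × 4.01 = 1168.4869325 nickel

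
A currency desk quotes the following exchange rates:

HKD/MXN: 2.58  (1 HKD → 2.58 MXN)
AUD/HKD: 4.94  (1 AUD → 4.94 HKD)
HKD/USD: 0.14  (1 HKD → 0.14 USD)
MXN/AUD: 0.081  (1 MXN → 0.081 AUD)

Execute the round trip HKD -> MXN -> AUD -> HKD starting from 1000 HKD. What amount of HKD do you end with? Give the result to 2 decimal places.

1032.36

1000 HKD × 2.58 = 2580 MXN
2580 MXN × 0.081 = 208.98 AUD
208.98 AUD × 4.94 = 1032.3612 HKD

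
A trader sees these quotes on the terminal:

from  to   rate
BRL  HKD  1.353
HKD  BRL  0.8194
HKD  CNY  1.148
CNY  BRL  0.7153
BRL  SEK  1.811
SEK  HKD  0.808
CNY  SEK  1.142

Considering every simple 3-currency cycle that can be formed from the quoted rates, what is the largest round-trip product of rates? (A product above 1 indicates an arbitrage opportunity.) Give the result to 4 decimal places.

SEK→HKD→BRL→SEK: 0.808 × 0.8194 × 1.811 = 1.19902
CNY→BRL→HKD→CNY: 0.7153 × 1.353 × 1.148 = 1.11104
CNY→SEK→HKD→CNY: 1.142 × 0.808 × 1.148 = 1.05930
Maximum is SEK→HKD→BRL→SEK at 1.1990; arbitrage exists.

1.1990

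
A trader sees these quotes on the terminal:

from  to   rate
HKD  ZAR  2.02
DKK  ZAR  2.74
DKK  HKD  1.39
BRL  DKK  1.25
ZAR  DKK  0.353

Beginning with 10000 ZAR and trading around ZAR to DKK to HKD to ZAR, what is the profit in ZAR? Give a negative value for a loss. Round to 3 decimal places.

-88.466

10000 ZAR × 0.353 = 3530 DKK
3530 DKK × 1.39 = 4906.7 HKD
4906.7 HKD × 2.02 = 9911.534 ZAR
Net change: 9911.534 − 10000 = -88.466 ZAR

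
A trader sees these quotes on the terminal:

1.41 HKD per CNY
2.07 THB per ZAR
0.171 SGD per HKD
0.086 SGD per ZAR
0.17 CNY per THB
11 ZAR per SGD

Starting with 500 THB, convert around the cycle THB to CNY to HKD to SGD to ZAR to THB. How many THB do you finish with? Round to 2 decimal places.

500 THB × 0.17 = 85 CNY
85 CNY × 1.41 = 119.85 HKD
119.85 HKD × 0.171 = 20.49435 SGD
20.49435 SGD × 11 = 225.43785 ZAR
225.43785 ZAR × 2.07 = 466.6563495 THB

466.66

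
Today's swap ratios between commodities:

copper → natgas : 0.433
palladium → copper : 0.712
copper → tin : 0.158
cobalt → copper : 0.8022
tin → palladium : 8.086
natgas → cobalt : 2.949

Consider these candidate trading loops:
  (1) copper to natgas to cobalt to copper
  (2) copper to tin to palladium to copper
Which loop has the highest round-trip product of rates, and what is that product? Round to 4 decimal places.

(1) 0.433 × 2.949 × 0.8022 = 1.02434
(2) 0.158 × 8.086 × 0.712 = 0.90964
Highest is cycle (1) at 1.0243 (>1, arbitrage).

1.0243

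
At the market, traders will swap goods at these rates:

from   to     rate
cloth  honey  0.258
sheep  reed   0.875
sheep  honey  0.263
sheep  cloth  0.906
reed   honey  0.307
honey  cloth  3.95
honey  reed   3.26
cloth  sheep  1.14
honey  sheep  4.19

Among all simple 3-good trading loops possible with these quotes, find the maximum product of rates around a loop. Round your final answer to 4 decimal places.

sheep→honey→cloth→sheep: 0.263 × 3.95 × 1.14 = 1.18429
reed→honey→sheep→reed: 0.307 × 4.19 × 0.875 = 1.12554
sheep→cloth→honey→sheep: 0.906 × 0.258 × 4.19 = 0.97940
Maximum is sheep→honey→cloth→sheep at 1.1843; arbitrage exists.

1.1843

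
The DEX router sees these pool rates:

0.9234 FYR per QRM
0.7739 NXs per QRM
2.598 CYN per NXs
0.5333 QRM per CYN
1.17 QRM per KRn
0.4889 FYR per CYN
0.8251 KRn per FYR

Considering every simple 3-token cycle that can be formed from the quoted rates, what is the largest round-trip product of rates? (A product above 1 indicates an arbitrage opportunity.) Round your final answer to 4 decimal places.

1.0722

QRM→NXs→CYN→QRM: 0.7739 × 2.598 × 0.5333 = 1.07225
QRM→FYR→KRn→QRM: 0.9234 × 0.8251 × 1.17 = 0.89142
Maximum is QRM→NXs→CYN→QRM at 1.0722; arbitrage exists.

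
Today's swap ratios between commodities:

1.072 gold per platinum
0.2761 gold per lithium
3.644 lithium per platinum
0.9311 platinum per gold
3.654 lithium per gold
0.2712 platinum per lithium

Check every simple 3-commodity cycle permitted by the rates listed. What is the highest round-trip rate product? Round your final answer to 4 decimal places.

gold→lithium→platinum→gold: 3.654 × 0.2712 × 1.072 = 1.06231
gold→platinum→lithium→gold: 0.9311 × 3.644 × 0.2761 = 0.93679
Maximum is gold→lithium→platinum→gold at 1.0623; arbitrage exists.

1.0623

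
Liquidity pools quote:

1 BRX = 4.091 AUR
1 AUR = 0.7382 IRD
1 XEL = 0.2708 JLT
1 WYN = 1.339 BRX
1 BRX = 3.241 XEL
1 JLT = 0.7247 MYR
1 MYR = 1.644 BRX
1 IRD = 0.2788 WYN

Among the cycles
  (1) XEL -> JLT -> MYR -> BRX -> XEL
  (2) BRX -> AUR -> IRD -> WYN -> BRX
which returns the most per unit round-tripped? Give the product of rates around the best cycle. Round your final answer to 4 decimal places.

1.1274

(1) 0.2708 × 0.7247 × 1.644 × 3.241 = 1.04565
(2) 4.091 × 0.7382 × 0.2788 × 1.339 = 1.12740
Highest is cycle (2) at 1.1274 (>1, arbitrage).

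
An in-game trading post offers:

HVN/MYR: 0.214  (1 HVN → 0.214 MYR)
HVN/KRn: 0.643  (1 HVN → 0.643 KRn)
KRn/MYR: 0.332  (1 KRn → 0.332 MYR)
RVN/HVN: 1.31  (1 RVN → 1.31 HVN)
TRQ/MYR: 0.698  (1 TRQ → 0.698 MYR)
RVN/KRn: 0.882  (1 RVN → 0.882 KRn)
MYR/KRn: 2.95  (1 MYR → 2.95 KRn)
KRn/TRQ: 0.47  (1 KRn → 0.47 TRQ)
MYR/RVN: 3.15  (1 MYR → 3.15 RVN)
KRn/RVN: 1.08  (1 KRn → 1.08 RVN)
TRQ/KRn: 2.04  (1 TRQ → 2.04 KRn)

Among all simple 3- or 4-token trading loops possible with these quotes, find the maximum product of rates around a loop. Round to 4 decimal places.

0.9678

MYR→KRn→TRQ→MYR: 2.95 × 0.47 × 0.698 = 0.96778
MYR→RVN→KRn→MYR: 3.15 × 0.882 × 0.332 = 0.92240
MYR→RVN→KRn→TRQ→MYR: 3.15 × 0.882 × 0.47 × 0.698 = 0.91145
RVN→HVN→KRn→RVN: 1.31 × 0.643 × 1.08 = 0.90972
MYR→KRn→RVN→HVN→MYR: 2.95 × 1.08 × 1.31 × 0.214 = 0.89316
MYR→RVN→HVN→MYR: 3.15 × 1.31 × 0.214 = 0.88307
MYR→RVN→HVN→KRn→MYR: 3.15 × 1.31 × 0.643 × 0.332 = 0.88091
Maximum is MYR→KRn→TRQ→MYR at 0.9678; no arbitrage — every cycle loses value.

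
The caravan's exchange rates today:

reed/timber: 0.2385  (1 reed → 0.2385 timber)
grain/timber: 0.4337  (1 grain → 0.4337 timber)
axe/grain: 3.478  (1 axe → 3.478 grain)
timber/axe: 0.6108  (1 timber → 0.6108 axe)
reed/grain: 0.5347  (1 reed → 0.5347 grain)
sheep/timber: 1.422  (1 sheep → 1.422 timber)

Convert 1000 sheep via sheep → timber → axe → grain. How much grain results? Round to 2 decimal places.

3020.84

1000 sheep × 1.422 = 1422 timber
1422 timber × 0.6108 = 868.5576 axe
868.5576 axe × 3.478 = 3020.8433328 grain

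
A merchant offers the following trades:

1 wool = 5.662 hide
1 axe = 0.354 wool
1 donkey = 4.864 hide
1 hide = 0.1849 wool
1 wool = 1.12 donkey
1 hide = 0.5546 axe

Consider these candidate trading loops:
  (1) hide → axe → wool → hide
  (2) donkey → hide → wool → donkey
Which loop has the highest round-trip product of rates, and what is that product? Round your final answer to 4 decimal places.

1.1116

(1) 0.5546 × 0.354 × 5.662 = 1.11161
(2) 4.864 × 0.1849 × 1.12 = 1.00728
Highest is cycle (1) at 1.1116 (>1, arbitrage).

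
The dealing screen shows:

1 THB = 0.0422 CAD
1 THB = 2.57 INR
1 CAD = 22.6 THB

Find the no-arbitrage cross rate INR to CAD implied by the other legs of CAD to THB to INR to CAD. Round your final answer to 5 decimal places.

0.01722

Known legs of the cycle: 22.6 × 2.57 = 58.082
For no arbitrage the full-cycle product must be 1, so the missing rate is 1 / 58.082 ≈ 0.0172170.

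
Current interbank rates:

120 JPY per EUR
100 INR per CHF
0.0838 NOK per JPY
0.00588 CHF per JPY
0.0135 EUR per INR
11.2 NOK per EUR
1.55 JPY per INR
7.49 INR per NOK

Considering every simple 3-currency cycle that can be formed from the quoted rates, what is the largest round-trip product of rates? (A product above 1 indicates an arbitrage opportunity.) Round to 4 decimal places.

NOK→INR→EUR→NOK: 7.49 × 0.0135 × 11.2 = 1.13249
JPY→NOK→INR→JPY: 0.0838 × 7.49 × 1.55 = 0.97288
JPY→CHF→INR→JPY: 0.00588 × 100 × 1.55 = 0.91140
Maximum is NOK→INR→EUR→NOK at 1.1325; arbitrage exists.

1.1325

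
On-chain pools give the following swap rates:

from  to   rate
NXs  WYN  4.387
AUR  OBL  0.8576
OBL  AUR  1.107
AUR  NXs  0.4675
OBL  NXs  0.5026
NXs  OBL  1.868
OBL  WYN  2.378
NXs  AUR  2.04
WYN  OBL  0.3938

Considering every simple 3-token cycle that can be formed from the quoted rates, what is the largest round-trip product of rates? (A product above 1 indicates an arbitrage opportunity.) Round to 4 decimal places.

OBL→AUR→NXs→OBL: 1.107 × 0.4675 × 1.868 = 0.96673
OBL→NXs→AUR→OBL: 0.5026 × 2.04 × 0.8576 = 0.87930
WYN→OBL→NXs→WYN: 0.3938 × 0.5026 × 4.387 = 0.86829
Maximum is OBL→AUR→NXs→OBL at 0.9667; no arbitrage — every cycle loses value.

0.9667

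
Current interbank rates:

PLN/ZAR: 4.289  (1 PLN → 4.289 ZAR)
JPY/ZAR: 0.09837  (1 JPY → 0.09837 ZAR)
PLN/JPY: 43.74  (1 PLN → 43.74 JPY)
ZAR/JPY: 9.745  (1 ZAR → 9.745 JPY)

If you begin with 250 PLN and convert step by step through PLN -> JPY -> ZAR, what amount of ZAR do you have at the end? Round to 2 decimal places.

1075.68

250 PLN × 43.74 = 10935 JPY
10935 JPY × 0.09837 = 1075.67595 ZAR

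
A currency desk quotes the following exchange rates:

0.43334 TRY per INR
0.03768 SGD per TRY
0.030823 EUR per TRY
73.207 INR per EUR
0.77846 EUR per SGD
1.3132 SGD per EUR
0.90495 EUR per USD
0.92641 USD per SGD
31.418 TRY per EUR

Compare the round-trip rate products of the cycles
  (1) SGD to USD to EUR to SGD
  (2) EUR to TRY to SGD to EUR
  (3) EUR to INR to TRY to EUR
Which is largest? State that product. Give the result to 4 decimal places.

1.1009

(1) 0.92641 × 0.90495 × 1.3132 = 1.10093
(2) 31.418 × 0.03768 × 0.77846 = 0.92156
(3) 73.207 × 0.43334 × 0.030823 = 0.97781
Highest is cycle (1) at 1.1009 (>1, arbitrage).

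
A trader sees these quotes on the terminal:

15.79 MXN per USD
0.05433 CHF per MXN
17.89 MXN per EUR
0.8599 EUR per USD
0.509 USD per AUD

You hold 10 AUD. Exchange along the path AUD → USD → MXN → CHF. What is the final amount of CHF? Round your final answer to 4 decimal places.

10 AUD × 0.509 = 5.09 USD
5.09 USD × 15.79 = 80.3711 MXN
80.3711 MXN × 0.05433 = 4.366561863 CHF

4.3666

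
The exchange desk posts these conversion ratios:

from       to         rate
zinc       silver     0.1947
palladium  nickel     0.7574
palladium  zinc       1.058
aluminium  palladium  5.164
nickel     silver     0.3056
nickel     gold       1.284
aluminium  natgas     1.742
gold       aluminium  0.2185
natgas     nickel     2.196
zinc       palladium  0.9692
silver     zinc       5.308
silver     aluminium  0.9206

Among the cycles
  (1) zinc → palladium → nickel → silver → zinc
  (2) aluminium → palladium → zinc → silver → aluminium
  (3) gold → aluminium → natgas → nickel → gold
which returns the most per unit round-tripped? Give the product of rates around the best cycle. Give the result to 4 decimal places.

(1) 0.9692 × 0.7574 × 0.3056 × 5.308 = 1.19076
(2) 5.164 × 1.058 × 0.1947 × 0.9206 = 0.97928
(3) 0.2185 × 1.742 × 2.196 × 1.284 = 1.07324
Highest is cycle (1) at 1.1908 (>1, arbitrage).

1.1908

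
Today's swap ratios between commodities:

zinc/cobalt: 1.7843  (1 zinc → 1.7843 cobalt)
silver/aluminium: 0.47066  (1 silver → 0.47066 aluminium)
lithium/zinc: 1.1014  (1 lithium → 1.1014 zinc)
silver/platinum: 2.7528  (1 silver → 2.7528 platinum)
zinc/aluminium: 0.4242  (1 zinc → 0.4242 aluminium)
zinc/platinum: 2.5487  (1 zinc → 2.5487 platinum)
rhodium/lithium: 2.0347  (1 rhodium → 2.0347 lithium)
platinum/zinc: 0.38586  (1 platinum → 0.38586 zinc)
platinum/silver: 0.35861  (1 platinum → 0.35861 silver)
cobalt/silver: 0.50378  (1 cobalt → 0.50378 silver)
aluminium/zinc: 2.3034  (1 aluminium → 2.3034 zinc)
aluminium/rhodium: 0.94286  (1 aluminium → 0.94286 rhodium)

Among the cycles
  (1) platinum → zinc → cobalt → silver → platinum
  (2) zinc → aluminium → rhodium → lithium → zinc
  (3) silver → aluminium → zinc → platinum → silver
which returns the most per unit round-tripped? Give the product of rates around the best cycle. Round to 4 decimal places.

0.9909

(1) 0.38586 × 1.7843 × 0.50378 × 2.7528 = 0.95480
(2) 0.4242 × 0.94286 × 2.0347 × 1.1014 = 0.89632
(3) 0.47066 × 2.3034 × 2.5487 × 0.35861 = 0.99087
Highest is cycle (3) at 0.9909 (≤1, no arbitrage).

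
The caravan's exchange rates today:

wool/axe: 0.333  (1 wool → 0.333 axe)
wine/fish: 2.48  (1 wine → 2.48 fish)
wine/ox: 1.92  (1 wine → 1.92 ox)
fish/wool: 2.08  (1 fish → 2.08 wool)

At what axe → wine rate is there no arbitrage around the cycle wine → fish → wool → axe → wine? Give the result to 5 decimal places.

Known legs of the cycle: 2.48 × 2.08 × 0.333 = 1.7177472
For no arbitrage the full-cycle product must be 1, so the missing rate is 1 / 1.7177472 ≈ 0.5821578.

0.58216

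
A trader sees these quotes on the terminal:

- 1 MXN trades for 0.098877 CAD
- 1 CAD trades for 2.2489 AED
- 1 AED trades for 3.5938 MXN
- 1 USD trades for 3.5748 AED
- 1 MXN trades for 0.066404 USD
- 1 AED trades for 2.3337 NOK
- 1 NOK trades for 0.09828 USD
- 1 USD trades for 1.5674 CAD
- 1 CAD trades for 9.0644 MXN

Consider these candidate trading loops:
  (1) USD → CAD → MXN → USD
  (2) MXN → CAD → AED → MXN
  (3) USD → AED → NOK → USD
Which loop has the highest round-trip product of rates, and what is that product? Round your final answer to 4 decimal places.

(1) 1.5674 × 9.0644 × 0.066404 = 0.94344
(2) 0.098877 × 2.2489 × 3.5938 = 0.79913
(3) 3.5748 × 2.3337 × 0.09828 = 0.81990
Highest is cycle (1) at 0.9434 (≤1, no arbitrage).

0.9434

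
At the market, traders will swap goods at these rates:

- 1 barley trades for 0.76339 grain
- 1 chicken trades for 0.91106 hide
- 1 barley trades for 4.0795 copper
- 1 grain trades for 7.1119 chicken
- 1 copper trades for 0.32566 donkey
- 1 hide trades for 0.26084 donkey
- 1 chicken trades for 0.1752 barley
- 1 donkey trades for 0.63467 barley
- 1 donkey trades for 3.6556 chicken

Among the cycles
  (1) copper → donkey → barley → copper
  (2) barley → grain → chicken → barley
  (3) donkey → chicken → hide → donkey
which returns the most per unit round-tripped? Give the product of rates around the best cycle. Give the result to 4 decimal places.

(1) 0.32566 × 0.63467 × 4.0795 = 0.84318
(2) 0.76339 × 7.1119 × 0.1752 = 0.95119
(3) 3.6556 × 0.91106 × 0.26084 = 0.86872
Highest is cycle (2) at 0.9512 (≤1, no arbitrage).

0.9512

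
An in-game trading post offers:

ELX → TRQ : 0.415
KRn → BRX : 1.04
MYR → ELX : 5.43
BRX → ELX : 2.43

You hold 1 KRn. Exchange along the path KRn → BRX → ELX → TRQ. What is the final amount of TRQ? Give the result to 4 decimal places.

1 KRn × 1.04 = 1.04 BRX
1.04 BRX × 2.43 = 2.5272 ELX
2.5272 ELX × 0.415 = 1.048788 TRQ

1.0488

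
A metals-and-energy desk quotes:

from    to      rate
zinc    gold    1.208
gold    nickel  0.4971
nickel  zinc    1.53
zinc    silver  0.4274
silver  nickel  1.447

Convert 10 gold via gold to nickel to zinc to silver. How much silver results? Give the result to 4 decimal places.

3.2506

10 gold × 0.4971 = 4.971 nickel
4.971 nickel × 1.53 = 7.60563 zinc
7.60563 zinc × 0.4274 = 3.250646262 silver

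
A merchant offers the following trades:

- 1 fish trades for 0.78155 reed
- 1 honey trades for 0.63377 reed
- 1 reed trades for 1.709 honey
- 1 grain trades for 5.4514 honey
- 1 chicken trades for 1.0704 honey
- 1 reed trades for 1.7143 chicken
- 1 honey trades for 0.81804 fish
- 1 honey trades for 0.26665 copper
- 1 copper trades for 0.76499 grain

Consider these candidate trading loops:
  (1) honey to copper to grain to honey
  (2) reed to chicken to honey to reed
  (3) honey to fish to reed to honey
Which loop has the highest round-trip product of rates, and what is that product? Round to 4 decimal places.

(1) 0.26665 × 0.76499 × 5.4514 = 1.11200
(2) 1.7143 × 1.0704 × 0.63377 = 1.16296
(3) 0.81804 × 0.78155 × 1.709 = 1.09263
Highest is cycle (2) at 1.1630 (>1, arbitrage).

1.1630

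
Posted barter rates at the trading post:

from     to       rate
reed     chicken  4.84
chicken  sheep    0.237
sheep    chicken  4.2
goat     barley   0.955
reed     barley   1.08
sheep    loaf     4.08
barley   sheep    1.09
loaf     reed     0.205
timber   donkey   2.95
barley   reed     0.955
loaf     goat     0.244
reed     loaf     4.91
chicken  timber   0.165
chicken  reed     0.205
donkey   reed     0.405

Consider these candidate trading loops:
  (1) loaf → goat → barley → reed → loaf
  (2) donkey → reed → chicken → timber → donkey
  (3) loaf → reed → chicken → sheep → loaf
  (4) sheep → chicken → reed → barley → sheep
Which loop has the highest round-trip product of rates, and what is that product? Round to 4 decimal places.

(1) 0.244 × 0.955 × 0.955 × 4.91 = 1.09264
(2) 0.405 × 4.84 × 0.165 × 2.95 = 0.95413
(3) 0.205 × 4.84 × 0.237 × 4.08 = 0.95942
(4) 4.2 × 0.205 × 1.08 × 1.09 = 1.01357
Highest is cycle (1) at 1.0926 (>1, arbitrage).

1.0926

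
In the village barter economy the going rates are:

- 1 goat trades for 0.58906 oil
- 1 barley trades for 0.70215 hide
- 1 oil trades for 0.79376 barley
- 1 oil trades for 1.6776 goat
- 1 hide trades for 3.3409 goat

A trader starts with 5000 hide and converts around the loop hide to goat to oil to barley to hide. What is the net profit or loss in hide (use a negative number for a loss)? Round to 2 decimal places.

5000 hide × 3.3409 = 16704.5 goat
16704.5 goat × 0.58906 = 9839.95277 oil
9839.95277 oil × 0.79376 = 7810.5609107152 barley
7810.5609107152 barley × 0.70215 = 5484.18534345867768 hide
Net change: 5484.18534345867768 − 5000 = 484.18534345867768 hide

484.19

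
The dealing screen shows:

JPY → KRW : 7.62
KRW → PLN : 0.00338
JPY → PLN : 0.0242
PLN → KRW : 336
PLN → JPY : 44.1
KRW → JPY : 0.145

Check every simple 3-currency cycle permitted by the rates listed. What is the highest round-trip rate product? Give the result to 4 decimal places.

KRW→JPY→PLN→KRW: 0.145 × 0.0242 × 336 = 1.17902
KRW→PLN→JPY→KRW: 0.00338 × 44.1 × 7.62 = 1.13582
Maximum is KRW→JPY→PLN→KRW at 1.1790; arbitrage exists.

1.1790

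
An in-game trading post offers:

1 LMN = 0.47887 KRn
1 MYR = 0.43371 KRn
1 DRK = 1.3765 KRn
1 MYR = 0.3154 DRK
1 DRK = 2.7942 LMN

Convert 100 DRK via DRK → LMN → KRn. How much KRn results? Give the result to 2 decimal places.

133.81

100 DRK × 2.7942 = 279.42 LMN
279.42 LMN × 0.47887 = 133.8058554 KRn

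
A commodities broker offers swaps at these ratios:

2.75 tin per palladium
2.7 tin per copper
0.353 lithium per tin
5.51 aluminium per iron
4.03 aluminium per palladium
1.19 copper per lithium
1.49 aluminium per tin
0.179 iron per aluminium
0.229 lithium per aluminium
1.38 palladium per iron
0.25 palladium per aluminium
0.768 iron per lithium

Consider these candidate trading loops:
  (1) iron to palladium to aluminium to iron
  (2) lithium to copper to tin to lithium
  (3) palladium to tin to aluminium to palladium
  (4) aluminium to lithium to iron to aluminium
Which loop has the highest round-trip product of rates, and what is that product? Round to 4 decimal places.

1.1342

(1) 1.38 × 4.03 × 0.179 = 0.99549
(2) 1.19 × 2.7 × 0.353 = 1.13419
(3) 2.75 × 1.49 × 0.25 = 1.02438
(4) 0.229 × 0.768 × 5.51 = 0.96905
Highest is cycle (2) at 1.1342 (>1, arbitrage).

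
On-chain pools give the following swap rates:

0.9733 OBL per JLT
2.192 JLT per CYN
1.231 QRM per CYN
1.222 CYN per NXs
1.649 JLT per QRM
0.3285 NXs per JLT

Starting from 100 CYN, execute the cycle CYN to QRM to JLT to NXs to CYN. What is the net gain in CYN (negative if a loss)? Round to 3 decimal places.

100 CYN × 1.231 = 123.1 QRM
123.1 QRM × 1.649 = 202.9919 JLT
202.9919 JLT × 0.3285 = 66.68283915 NXs
66.68283915 NXs × 1.222 = 81.4864294413 CYN
Net change: 81.4864294413 − 100 = -18.5135705587 CYN

-18.514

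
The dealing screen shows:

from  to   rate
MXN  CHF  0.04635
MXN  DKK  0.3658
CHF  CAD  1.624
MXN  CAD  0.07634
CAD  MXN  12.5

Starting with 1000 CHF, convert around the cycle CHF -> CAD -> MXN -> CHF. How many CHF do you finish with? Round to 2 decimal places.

940.91

1000 CHF × 1.624 = 1624 CAD
1624 CAD × 12.5 = 20300 MXN
20300 MXN × 0.04635 = 940.905 CHF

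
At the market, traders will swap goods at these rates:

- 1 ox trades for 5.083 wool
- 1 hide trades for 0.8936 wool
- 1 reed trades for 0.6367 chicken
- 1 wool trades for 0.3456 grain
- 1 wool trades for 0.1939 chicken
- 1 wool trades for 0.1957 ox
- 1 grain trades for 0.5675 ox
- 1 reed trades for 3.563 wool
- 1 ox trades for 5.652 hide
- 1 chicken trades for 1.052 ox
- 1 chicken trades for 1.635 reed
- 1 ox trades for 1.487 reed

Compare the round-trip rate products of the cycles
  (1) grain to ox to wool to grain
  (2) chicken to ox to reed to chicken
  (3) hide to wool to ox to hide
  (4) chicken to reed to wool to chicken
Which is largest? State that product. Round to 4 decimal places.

1.1296

(1) 0.5675 × 5.083 × 0.3456 = 0.99692
(2) 1.052 × 1.487 × 0.6367 = 0.99601
(3) 0.8936 × 0.1957 × 5.652 = 0.98841
(4) 1.635 × 3.563 × 0.1939 = 1.12957
Highest is cycle (4) at 1.1296 (>1, arbitrage).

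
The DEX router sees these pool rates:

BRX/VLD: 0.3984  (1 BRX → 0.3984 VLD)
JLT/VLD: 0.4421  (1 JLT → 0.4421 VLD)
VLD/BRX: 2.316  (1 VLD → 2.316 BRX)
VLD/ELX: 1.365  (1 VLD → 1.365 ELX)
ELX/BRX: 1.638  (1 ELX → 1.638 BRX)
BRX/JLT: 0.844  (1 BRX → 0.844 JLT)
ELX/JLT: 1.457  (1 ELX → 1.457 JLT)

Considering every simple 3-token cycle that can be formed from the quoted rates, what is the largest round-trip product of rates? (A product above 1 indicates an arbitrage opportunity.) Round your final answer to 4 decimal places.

BRX→VLD→ELX→BRX: 0.3984 × 1.365 × 1.638 = 0.89077
JLT→VLD→ELX→JLT: 0.4421 × 1.365 × 1.457 = 0.87925
JLT→VLD→BRX→JLT: 0.4421 × 2.316 × 0.844 = 0.86417
Maximum is BRX→VLD→ELX→BRX at 0.8908; no arbitrage — every cycle loses value.

0.8908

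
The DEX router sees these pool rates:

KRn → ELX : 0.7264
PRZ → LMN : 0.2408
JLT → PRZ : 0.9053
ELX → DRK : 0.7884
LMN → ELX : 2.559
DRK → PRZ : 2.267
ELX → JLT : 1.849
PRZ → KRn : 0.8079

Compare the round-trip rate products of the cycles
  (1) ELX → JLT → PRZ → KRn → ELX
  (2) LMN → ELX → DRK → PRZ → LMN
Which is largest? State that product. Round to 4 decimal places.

(1) 1.849 × 0.9053 × 0.8079 × 0.7264 = 0.98234
(2) 2.559 × 0.7884 × 2.267 × 0.2408 = 1.10135
Highest is cycle (2) at 1.1013 (>1, arbitrage).

1.1013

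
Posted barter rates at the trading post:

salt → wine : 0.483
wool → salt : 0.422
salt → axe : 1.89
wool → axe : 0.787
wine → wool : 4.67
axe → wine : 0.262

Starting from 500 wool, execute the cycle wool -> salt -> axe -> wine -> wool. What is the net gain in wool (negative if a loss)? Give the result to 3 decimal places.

-12.064

500 wool × 0.422 = 211 salt
211 salt × 1.89 = 398.79 axe
398.79 axe × 0.262 = 104.48298 wine
104.48298 wine × 4.67 = 487.9355166 wool
Net change: 487.9355166 − 500 = -12.0644834 wool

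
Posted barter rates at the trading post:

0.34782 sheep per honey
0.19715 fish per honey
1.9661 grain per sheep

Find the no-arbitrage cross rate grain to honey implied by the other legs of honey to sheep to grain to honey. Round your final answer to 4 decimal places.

1.4623

Known legs of the cycle: 0.34782 × 1.9661 = 0.683848902
For no arbitrage the full-cycle product must be 1, so the missing rate is 1 / 0.683848902 ≈ 1.462311.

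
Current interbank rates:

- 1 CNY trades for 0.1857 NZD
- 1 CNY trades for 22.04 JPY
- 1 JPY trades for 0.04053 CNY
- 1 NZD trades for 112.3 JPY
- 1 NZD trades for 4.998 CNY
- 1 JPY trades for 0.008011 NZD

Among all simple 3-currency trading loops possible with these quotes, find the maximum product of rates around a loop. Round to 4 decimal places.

0.8825

CNY→JPY→NZD→CNY: 22.04 × 0.008011 × 4.998 = 0.88246
CNY→NZD→JPY→CNY: 0.1857 × 112.3 × 0.04053 = 0.84522
Maximum is CNY→JPY→NZD→CNY at 0.8825; no arbitrage — every cycle loses value.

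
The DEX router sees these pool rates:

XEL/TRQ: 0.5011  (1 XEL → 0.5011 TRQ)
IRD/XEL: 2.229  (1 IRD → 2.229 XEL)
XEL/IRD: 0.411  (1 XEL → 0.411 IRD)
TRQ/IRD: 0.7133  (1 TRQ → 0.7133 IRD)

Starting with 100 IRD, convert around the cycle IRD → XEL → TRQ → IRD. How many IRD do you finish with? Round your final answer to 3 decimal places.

79.672

100 IRD × 2.229 = 222.9 XEL
222.9 XEL × 0.5011 = 111.69519 TRQ
111.69519 TRQ × 0.7133 = 79.672179027 IRD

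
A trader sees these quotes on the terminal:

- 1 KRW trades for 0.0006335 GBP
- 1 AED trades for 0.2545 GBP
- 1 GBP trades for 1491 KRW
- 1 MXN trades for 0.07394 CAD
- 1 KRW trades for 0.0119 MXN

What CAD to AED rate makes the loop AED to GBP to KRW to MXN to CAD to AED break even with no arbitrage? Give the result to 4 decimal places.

Known legs of the cycle: 0.2545 × 1491 × 0.0119 × 0.07394 = 0.333881101617
For no arbitrage the full-cycle product must be 1, so the missing rate is 1 / 0.333881101617 ≈ 2.995078.

2.9951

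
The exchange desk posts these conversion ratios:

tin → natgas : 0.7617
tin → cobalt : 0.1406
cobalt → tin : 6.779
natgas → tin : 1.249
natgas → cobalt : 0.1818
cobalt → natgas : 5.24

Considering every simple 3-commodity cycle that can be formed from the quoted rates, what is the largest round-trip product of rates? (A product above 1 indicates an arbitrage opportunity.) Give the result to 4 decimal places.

natgas→cobalt→tin→natgas: 0.1818 × 6.779 × 0.7617 = 0.93874
natgas→tin→cobalt→natgas: 1.249 × 0.1406 × 5.24 = 0.92019
Maximum is natgas→cobalt→tin→natgas at 0.9387; no arbitrage — every cycle loses value.

0.9387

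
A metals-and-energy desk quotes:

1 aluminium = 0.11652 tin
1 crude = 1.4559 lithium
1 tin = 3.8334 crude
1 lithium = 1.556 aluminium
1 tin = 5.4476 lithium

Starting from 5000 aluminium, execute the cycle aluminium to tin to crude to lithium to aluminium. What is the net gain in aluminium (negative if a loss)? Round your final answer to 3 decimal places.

5000 aluminium × 0.11652 = 582.6 tin
582.6 tin × 3.8334 = 2233.33884 crude
2233.33884 crude × 1.4559 = 3251.518017156 lithium
3251.518017156 lithium × 1.556 = 5059.362034694736 aluminium
Net change: 5059.362034694736 − 5000 = 59.362034694736 aluminium

59.362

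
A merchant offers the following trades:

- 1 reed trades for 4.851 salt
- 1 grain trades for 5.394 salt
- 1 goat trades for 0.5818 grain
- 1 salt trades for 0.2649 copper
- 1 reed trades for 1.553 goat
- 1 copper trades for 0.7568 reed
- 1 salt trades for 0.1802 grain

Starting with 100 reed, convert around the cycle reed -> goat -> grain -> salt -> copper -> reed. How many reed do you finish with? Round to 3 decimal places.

100 reed × 1.553 = 155.3 goat
155.3 goat × 0.5818 = 90.35354 grain
90.35354 grain × 5.394 = 487.36699476 salt
487.36699476 salt × 0.2649 = 129.103516911924 copper
129.103516911924 copper × 0.7568 = 97.7055415989440832 reed

97.706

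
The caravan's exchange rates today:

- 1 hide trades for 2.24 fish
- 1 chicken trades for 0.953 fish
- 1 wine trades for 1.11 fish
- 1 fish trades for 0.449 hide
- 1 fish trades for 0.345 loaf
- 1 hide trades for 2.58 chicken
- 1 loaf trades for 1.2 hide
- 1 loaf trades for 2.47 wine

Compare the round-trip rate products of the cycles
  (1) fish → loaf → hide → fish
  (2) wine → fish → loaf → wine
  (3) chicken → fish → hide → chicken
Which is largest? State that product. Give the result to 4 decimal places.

(1) 0.345 × 1.2 × 2.24 = 0.92736
(2) 1.11 × 0.345 × 2.47 = 0.94589
(3) 0.953 × 0.449 × 2.58 = 1.10397
Highest is cycle (3) at 1.1040 (>1, arbitrage).

1.1040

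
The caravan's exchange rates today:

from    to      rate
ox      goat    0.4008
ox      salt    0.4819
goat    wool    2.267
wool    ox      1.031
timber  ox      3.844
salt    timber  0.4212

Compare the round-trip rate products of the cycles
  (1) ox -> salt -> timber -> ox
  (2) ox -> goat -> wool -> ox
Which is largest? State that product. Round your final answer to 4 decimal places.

(1) 0.4819 × 0.4212 × 3.844 = 0.78024
(2) 0.4008 × 2.267 × 1.031 = 0.93678
Highest is cycle (2) at 0.9368 (≤1, no arbitrage).

0.9368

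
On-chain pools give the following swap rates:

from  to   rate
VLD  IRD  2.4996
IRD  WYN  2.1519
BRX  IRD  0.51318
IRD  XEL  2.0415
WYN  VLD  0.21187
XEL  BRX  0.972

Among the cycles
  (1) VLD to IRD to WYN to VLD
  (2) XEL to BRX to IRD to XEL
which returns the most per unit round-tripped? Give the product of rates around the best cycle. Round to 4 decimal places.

(1) 2.4996 × 2.1519 × 0.21187 = 1.13963
(2) 0.972 × 0.51318 × 2.0415 = 1.01832
Highest is cycle (1) at 1.1396 (>1, arbitrage).

1.1396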